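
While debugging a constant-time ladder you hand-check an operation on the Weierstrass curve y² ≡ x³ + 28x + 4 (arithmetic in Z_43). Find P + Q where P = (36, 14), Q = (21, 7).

(21, 36)

(36, 14) + (21, 7). λ = (7 - 14)/(21 - 36) ≡ 36/28 mod 43. 28⁻¹ ≡ 20 (mod 43) since 28·20 = 560 ≡ 1, so λ ≡ 32.
  x = λ² - 36 - 21 = 1024 - 57 ≡ 21; y = λ·(36 - 21) - 14 ≡ 36. → (21, 36)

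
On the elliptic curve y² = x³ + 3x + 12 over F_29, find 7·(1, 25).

(11, 19)

Write Q = (1, 25).
Double-and-add on 7 = (111)₂. Start with Q = (1, 25) for the leading 1-bit.
double: tangent at (1, 25): λ = (3·1² + 3)/(2·25) ≡ 6/21. 21⁻¹ ≡ 18 (mod 29), so λ ≡ 6·18 ≡ 21.
  x = λ² - 1 - 1 = 441 - 2 ≡ 4; y = λ·(1 - 4) - 25 ≡ 28. → (4, 28)
add Q: (4, 28) + (1, 25). λ = (25 - 28)/(1 - 4) ≡ 26/26 mod 29. 26⁻¹ ≡ 19 (mod 29), so λ ≡ 1.
  x = λ² - 4 - 1 = 1 - 5 ≡ 25; y = λ·(4 - 25) - 28 ≡ 9. → (25, 9)
double: tangent at (25, 9): λ = (3·25² + 3)/(2·9) ≡ 22/18. 18⁻¹ ≡ 21 (mod 29), so λ ≡ 22·21 ≡ 27.
  x = λ² - 25 - 25 = 729 - 50 ≡ 12; y = λ·(25 - 12) - 9 ≡ 23. → (12, 23)
add Q: (12, 23) + (1, 25). λ = (25 - 23)/(1 - 12) ≡ 2/18 mod 29. 18⁻¹ ≡ 21 (mod 29) since 18·21 = 378 ≡ 1, so λ ≡ 13.
  x = λ² - 12 - 1 = 169 - 13 ≡ 11; y = λ·(12 - 11) - 23 ≡ 19. → (11, 19)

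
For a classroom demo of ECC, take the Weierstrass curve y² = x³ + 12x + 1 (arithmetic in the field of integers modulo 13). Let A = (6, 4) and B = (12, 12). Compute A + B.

(4, 3)

(6, 4) + (12, 12). λ = (12 - 4)/(12 - 6) ≡ 8/6 mod 13. 6⁻¹ ≡ 11 (mod 13) since 6·11 = 66 ≡ 1, so λ ≡ 10.
  x = λ² - 6 - 12 = 100 - 18 ≡ 4; y = λ·(6 - 4) - 4 ≡ 3. → (4, 3)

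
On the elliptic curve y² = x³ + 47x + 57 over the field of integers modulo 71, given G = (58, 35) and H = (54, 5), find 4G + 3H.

(49, 44)

First 4G:
Double-and-add on 4 = (100)₂. Start with G = (58, 35) for the leading 1-bit.
double: tangent at (58, 35): λ = (3·58² + 47)/(2·35) ≡ 57/70. 70⁻¹ ≡ 70 (mod 71), so λ ≡ 57·70 ≡ 14.
  x = λ² - 58 - 58 = 196 - 116 ≡ 9; y = λ·(58 - 9) - 35 ≡ 12. → (9, 12)
double: tangent at (9, 12): λ = (3·9² + 47)/(2·12) ≡ 6/24. 24⁻¹ ≡ 3 (mod 71), so λ ≡ 6·3 ≡ 18.
  x = λ² - 9 - 9 = 324 - 18 ≡ 22; y = λ·(9 - 22) - 12 ≡ 38. → (22, 38)
4G = (22, 38).
Next 3H:
Repeated addition: build up to 3H.
2H: tangent at (54, 5): λ = (3·54² + 47)/(2·5) ≡ 62/10. 10⁻¹ ≡ 64 (mod 71), so λ ≡ 62·64 ≡ 63.
  x = λ² - 54 - 54 = 3969 - 108 ≡ 27; y = λ·(54 - 27) - 5 ≡ 63. → (27, 63)
3H: (27, 63) + (54, 5). λ = (5 - 63)/(54 - 27) ≡ 13/27 mod 71. 27⁻¹ ≡ 50 (mod 71), so λ ≡ 11.
  x = λ² - 27 - 54 = 121 - 81 ≡ 40; y = λ·(27 - 40) - 63 ≡ 7. → (40, 7)
3H = (40, 7).
Finally 4G + 3H:
(22, 38) + (40, 7). λ = (7 - 38)/(40 - 22) ≡ 40/18 mod 71. 18⁻¹ ≡ 4 (mod 71), so λ ≡ 18.
  x = λ² - 22 - 40 = 324 - 62 ≡ 49; y = λ·(22 - 49) - 38 ≡ 44. → (49, 44)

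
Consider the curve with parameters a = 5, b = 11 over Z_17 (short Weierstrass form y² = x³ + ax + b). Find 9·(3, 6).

Write Q = (3, 6).
Double-and-add on 9 = (1001)₂. Start with Q = (3, 6) for the leading 1-bit.
double: tangent at (3, 6): λ = (3·3² + 5)/(2·6) ≡ 15/12. 12⁻¹ ≡ 10 (mod 17), so λ ≡ 15·10 ≡ 14.
  x = λ² - 3 - 3 = 196 - 6 ≡ 3; y = λ·(3 - 3) - 6 ≡ 11. → (3, 11)
double: tangent at (3, 11): λ = (3·3² + 5)/(2·11) ≡ 15/5. 5⁻¹ ≡ 7 (mod 17) since 5·7 = 35 ≡ 1, so λ ≡ 15·7 ≡ 3.
  x = λ² - 3 - 3 = 9 - 6 ≡ 3; y = λ·(3 - 3) - 11 ≡ 6. → (3, 6)
double: tangent at (3, 6): λ = (3·3² + 5)/(2·6) ≡ 15/12. 12⁻¹ ≡ 10 (mod 17) since 12·10 = 120 ≡ 1, so λ ≡ 15·10 ≡ 14.
  x = λ² - 3 - 3 = 196 - 6 ≡ 3; y = λ·(3 - 3) - 6 ≡ 11. → (3, 11)
add Q: (3, 11) + (3, 6): same x and y₁ ≡ -y₂, so the sum is O.

O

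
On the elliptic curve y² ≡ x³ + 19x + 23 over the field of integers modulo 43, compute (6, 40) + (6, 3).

The two points share x = 6 and their y-coordinates satisfy 40 + 3 ≡ 0 (mod 43), so they are inverses. Their sum is 𝒪.

O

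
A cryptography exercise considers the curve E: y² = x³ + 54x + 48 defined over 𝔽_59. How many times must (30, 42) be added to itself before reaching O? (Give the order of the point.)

12

2P: tangent at (30, 42): λ = (3·30² + 54)/(2·42) ≡ 40/25. 25⁻¹ ≡ 26 (mod 59), so λ ≡ 40·26 ≡ 37.
  x = λ² - 30 - 30 = 1369 - 60 ≡ 11; y = λ·(30 - 11) - 42 ≡ 12. → (11, 12)
3P: (11, 12) + (30, 42). λ = (42 - 12)/(30 - 11) ≡ 30/19 mod 59. 19⁻¹ ≡ 28 (mod 59), so λ ≡ 14.
  x = λ² - 11 - 30 = 196 - 41 ≡ 37; y = λ·(11 - 37) - 12 ≡ 37. → (37, 37)
4P: (37, 37) + (30, 42). λ = (42 - 37)/(30 - 37) ≡ 5/52 mod 59. 52⁻¹ ≡ 42 (mod 59) since 52·42 = 2184 ≡ 1, so λ ≡ 33.
  x = λ² - 37 - 30 = 1089 - 67 ≡ 19; y = λ·(37 - 19) - 37 ≡ 26. → (19, 26)
5P: (19, 26) + (30, 42). λ = (42 - 26)/(30 - 19) ≡ 16/11 mod 59. 11⁻¹ ≡ 43 (mod 59) since 11·43 = 473 ≡ 1, so λ ≡ 39.
  x = λ² - 19 - 30 = 1521 - 49 ≡ 56; y = λ·(19 - 56) - 26 ≡ 6. → (56, 6)
6P: (56, 6) + (30, 42). λ = (42 - 6)/(30 - 56) ≡ 36/33 mod 59. 33⁻¹ ≡ 34 (mod 59), so λ ≡ 44.
  x = λ² - 56 - 30 = 1936 - 86 ≡ 21; y = λ·(56 - 21) - 6 ≡ 0. → (21, 0)
7P: (21, 0) + (30, 42). λ = (42 - 0)/(30 - 21) ≡ 42/9 mod 59. 9⁻¹ ≡ 46 (mod 59) since 9·46 = 414 ≡ 1, so λ ≡ 44.
  x = λ² - 21 - 30 = 1936 - 51 ≡ 56; y = λ·(21 - 56) - 0 ≡ 53. → (56, 53)
8P: (56, 53) + (30, 42). λ = (42 - 53)/(30 - 56) ≡ 48/33 mod 59. 33⁻¹ ≡ 34 (mod 59) since 33·34 = 1122 ≡ 1, so λ ≡ 39.
  x = λ² - 56 - 30 = 1521 - 86 ≡ 19; y = λ·(56 - 19) - 53 ≡ 33. → (19, 33)
9P: (19, 33) + (30, 42). λ = (42 - 33)/(30 - 19) ≡ 9/11 mod 59. 11⁻¹ ≡ 43 (mod 59) since 11·43 = 473 ≡ 1, so λ ≡ 33.
  x = λ² - 19 - 30 = 1089 - 49 ≡ 37; y = λ·(19 - 37) - 33 ≡ 22. → (37, 22)
10P: (37, 22) + (30, 42). λ = (42 - 22)/(30 - 37) ≡ 20/52 mod 59. 52⁻¹ ≡ 42 (mod 59), so λ ≡ 14.
  x = λ² - 37 - 30 = 196 - 67 ≡ 11; y = λ·(37 - 11) - 22 ≡ 47. → (11, 47)
11P: (11, 47) + (30, 42). λ = (42 - 47)/(30 - 11) ≡ 54/19 mod 59. 19⁻¹ ≡ 28 (mod 59), so λ ≡ 37.
  x = λ² - 11 - 30 = 1369 - 41 ≡ 30; y = λ·(11 - 30) - 47 ≡ 17. → (30, 17)
12P: (30, 17) + (30, 42): same x and y₁ ≡ -y₂, so the sum is O.
12P = O, so the order is 12.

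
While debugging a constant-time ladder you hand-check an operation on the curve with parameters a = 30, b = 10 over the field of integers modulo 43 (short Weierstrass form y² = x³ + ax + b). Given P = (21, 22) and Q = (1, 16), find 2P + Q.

(0, 15)

First 2P:
Repeated addition: build up to 2P.
2P: tangent at (21, 22): λ = (3·21² + 30)/(2·22) ≡ 20/1. 1⁻¹ ≡ 1 (mod 43), so λ ≡ 20·1 ≡ 20.
  x = λ² - 21 - 21 = 400 - 42 ≡ 14; y = λ·(21 - 14) - 22 ≡ 32. → (14, 32)
2P = (14, 32).
Finally 2P + Q:
(14, 32) + (1, 16). λ = (16 - 32)/(1 - 14) ≡ 27/30 mod 43. 30⁻¹ ≡ 33 (mod 43) since 30·33 = 990 ≡ 1, so λ ≡ 31.
  x = λ² - 14 - 1 = 961 - 15 ≡ 0; y = λ·(14 - 0) - 32 ≡ 15. → (0, 15)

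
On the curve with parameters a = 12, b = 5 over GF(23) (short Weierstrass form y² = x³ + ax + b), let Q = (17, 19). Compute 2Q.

tangent at (17, 19): λ = (3·17² + 12)/(2·19) ≡ 5/15. 15⁻¹ ≡ 20 (mod 23), so λ ≡ 5·20 ≡ 8.
  x = λ² - 17 - 17 = 64 - 34 ≡ 7; y = λ·(17 - 7) - 19 ≡ 15. → (7, 15)

(7, 15)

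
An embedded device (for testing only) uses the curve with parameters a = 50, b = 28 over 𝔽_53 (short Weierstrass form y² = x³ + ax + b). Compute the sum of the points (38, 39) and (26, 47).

(38, 39) + (26, 47). λ = (47 - 39)/(26 - 38) ≡ 8/41 mod 53. 41⁻¹ ≡ 22 (mod 53), so λ ≡ 17.
  x = λ² - 38 - 26 = 289 - 64 ≡ 13; y = λ·(38 - 13) - 39 ≡ 15. → (13, 15)

(13, 15)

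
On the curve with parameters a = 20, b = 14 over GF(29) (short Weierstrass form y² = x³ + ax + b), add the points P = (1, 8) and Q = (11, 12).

(1, 8) + (11, 12). λ = (12 - 8)/(11 - 1) ≡ 4/10 mod 29. 10⁻¹ ≡ 3 (mod 29) since 10·3 = 30 ≡ 1, so λ ≡ 12.
  x = λ² - 1 - 11 = 144 - 12 ≡ 16; y = λ·(1 - 16) - 8 ≡ 15. → (16, 15)

(16, 15)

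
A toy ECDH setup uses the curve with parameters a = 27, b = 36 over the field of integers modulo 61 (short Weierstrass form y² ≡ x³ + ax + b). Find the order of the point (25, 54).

2P: tangent at (25, 54): λ = (3·25² + 27)/(2·54) ≡ 11/47. 47⁻¹ ≡ 13 (mod 61), so λ ≡ 11·13 ≡ 21.
  x = λ² - 25 - 25 = 441 - 50 ≡ 25; y = λ·(25 - 25) - 54 ≡ 7. → (25, 7)
3P: (25, 7) + (25, 54): same x and y₁ ≡ -y₂, so the sum is ∞.
3P = ∞, so the order is 3.

3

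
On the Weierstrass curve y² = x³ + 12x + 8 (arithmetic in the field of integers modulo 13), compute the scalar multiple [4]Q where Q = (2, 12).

Repeated addition: build up to 4Q.
2Q: tangent at (2, 12): λ = (3·2² + 12)/(2·12) ≡ 11/11. 11⁻¹ ≡ 6 (mod 13), so λ ≡ 11·6 ≡ 1.
  x = λ² - 2 - 2 = 1 - 4 ≡ 10; y = λ·(2 - 10) - 12 ≡ 6. → (10, 6)
3Q: (10, 6) + (2, 12). λ = (12 - 6)/(2 - 10) ≡ 6/5 mod 13. 5⁻¹ ≡ 8 (mod 13) since 5·8 = 40 ≡ 1, so λ ≡ 9.
  x = λ² - 10 - 2 = 81 - 12 ≡ 4; y = λ·(10 - 4) - 6 ≡ 9. → (4, 9)
4Q: (4, 9) + (2, 12). λ = (12 - 9)/(2 - 4) ≡ 3/11 mod 13. 11⁻¹ ≡ 6 (mod 13), so λ ≡ 5.
  x = λ² - 4 - 2 = 25 - 6 ≡ 6; y = λ·(4 - 6) - 9 ≡ 7. → (6, 7)

(6, 7)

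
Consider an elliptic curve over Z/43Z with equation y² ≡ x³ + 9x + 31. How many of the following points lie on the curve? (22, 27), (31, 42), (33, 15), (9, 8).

(22, 27): 27² ≡ 41, rhs ≡ 41 → on.
(31, 42): 42² ≡ 1, rhs ≡ 1 → on.
(33, 15): 15² ≡ 10, rhs ≡ 16 → off.
(9, 8): 8² ≡ 21, rhs ≡ 24 → off.

2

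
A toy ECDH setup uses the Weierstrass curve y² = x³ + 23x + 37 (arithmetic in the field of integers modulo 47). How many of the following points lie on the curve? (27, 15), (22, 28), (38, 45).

1

(27, 15): 15² ≡ 37, rhs ≡ 37 → on.
(22, 28): 28² ≡ 32, rhs ≡ 5 → off.
(38, 45): 45² ≡ 4, rhs ≡ 41 → off.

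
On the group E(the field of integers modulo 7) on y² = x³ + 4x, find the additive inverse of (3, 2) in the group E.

-(3, 2) = (3, -2 mod 7) = (3, 5).

(3, 5)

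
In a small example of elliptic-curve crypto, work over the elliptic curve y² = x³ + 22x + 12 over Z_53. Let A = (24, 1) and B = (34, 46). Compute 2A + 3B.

First 2A:
Repeated addition: build up to 2A.
2A: tangent at (24, 1): λ = (3·24² + 22)/(2·1) ≡ 1/2. 2⁻¹ ≡ 27 (mod 53) since 2·27 = 54 ≡ 1, so λ ≡ 1·27 ≡ 27.
  x = λ² - 24 - 24 = 729 - 48 ≡ 45; y = λ·(24 - 45) - 1 ≡ 15. → (45, 15)
2A = (45, 15).
Next 3B:
Repeated addition: build up to 3B.
2B: tangent at (34, 46): λ = (3·34² + 22)/(2·46) ≡ 45/39. 39⁻¹ ≡ 34 (mod 53), so λ ≡ 45·34 ≡ 46.
  x = λ² - 34 - 34 = 2116 - 68 ≡ 34; y = λ·(34 - 34) - 46 ≡ 7. → (34, 7)
3B: (34, 7) + (34, 46): same x and y₁ ≡ -y₂, so the sum is O.
3B = O.
Finally 2A + 3B:
(45, 15) + O = (45, 15) (identity).

(45, 15)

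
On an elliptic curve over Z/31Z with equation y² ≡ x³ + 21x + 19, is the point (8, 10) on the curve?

y² = 10² ≡ 7; x³ + 21x + 19 = 699 ≡ 17 (mod 31). 7 ≠ 17.

no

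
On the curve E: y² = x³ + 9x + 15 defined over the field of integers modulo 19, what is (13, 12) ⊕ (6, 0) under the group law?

(1, 14)

(13, 12) + (6, 0). λ = (0 - 12)/(6 - 13) ≡ 7/12 mod 19. 12⁻¹ ≡ 8 (mod 19), so λ ≡ 18.
  x = λ² - 13 - 6 = 324 - 19 ≡ 1; y = λ·(13 - 1) - 12 ≡ 14. → (1, 14)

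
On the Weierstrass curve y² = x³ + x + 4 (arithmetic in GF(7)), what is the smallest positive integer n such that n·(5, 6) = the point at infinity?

10

2P: tangent at (5, 6): λ = (3·5² + 1)/(2·6) ≡ 6/5. 5⁻¹ ≡ 3 (mod 7), so λ ≡ 6·3 ≡ 4.
  x = λ² - 5 - 5 = 16 - 10 ≡ 6; y = λ·(5 - 6) - 6 ≡ 4. → (6, 4)
3P: (6, 4) + (5, 6). λ = (6 - 4)/(5 - 6) ≡ 2/6 mod 7. 6⁻¹ ≡ 6 (mod 7), so λ ≡ 5.
  x = λ² - 6 - 5 = 25 - 11 ≡ 0; y = λ·(6 - 0) - 4 ≡ 5. → (0, 5)
4P: (0, 5) + (5, 6). λ = (6 - 5)/(5 - 0) ≡ 1/5 mod 7. 5⁻¹ ≡ 3 (mod 7), so λ ≡ 3.
  x = λ² - 0 - 5 = 9 - 5 ≡ 4; y = λ·(0 - 4) - 5 ≡ 4. → (4, 4)
5P: (4, 4) + (5, 6). λ = (6 - 4)/(5 - 4) ≡ 2/1 mod 7. 1⁻¹ ≡ 1 (mod 7) since 1·1 = 1 ≡ 1, so λ ≡ 2.
  x = λ² - 4 - 5 = 4 - 9 ≡ 2; y = λ·(4 - 2) - 4 ≡ 0. → (2, 0)
6P: (2, 0) + (5, 6). λ = (6 - 0)/(5 - 2) ≡ 6/3 mod 7. 3⁻¹ ≡ 5 (mod 7), so λ ≡ 2.
  x = λ² - 2 - 5 = 4 - 7 ≡ 4; y = λ·(2 - 4) - 0 ≡ 3. → (4, 3)
7P: (4, 3) + (5, 6). λ = (6 - 3)/(5 - 4) ≡ 3/1 mod 7. 1⁻¹ ≡ 1 (mod 7) since 1·1 = 1 ≡ 1, so λ ≡ 3.
  x = λ² - 4 - 5 = 9 - 9 ≡ 0; y = λ·(4 - 0) - 3 ≡ 2. → (0, 2)
8P: (0, 2) + (5, 6). λ = (6 - 2)/(5 - 0) ≡ 4/5 mod 7. 5⁻¹ ≡ 3 (mod 7), so λ ≡ 5.
  x = λ² - 0 - 5 = 25 - 5 ≡ 6; y = λ·(0 - 6) - 2 ≡ 3. → (6, 3)
9P: (6, 3) + (5, 6). λ = (6 - 3)/(5 - 6) ≡ 3/6 mod 7. 6⁻¹ ≡ 6 (mod 7) since 6·6 = 36 ≡ 1, so λ ≡ 4.
  x = λ² - 6 - 5 = 16 - 11 ≡ 5; y = λ·(6 - 5) - 3 ≡ 1. → (5, 1)
10P: (5, 1) + (5, 6): same x and y₁ ≡ -y₂, so the sum is the point at infinity.
10P = the point at infinity, so the order is 10.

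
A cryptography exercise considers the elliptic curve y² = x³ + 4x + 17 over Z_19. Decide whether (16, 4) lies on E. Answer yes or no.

yes

y² = 4² ≡ 16; x³ + 4x + 17 = 4177 ≡ 16 (mod 19). 16 = 16.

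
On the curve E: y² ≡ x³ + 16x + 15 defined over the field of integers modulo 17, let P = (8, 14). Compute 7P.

(16, 7)

Repeated addition: build up to 7P.
2P: tangent at (8, 14): λ = (3·8² + 16)/(2·14) ≡ 4/11. 11⁻¹ ≡ 14 (mod 17), so λ ≡ 4·14 ≡ 5.
  x = λ² - 8 - 8 = 25 - 16 ≡ 9; y = λ·(8 - 9) - 14 ≡ 15. → (9, 15)
3P: (9, 15) + (8, 14). λ = (14 - 15)/(8 - 9) ≡ 16/16 mod 17. 16⁻¹ ≡ 16 (mod 17) since 16·16 = 256 ≡ 1, so λ ≡ 1.
  x = λ² - 9 - 8 = 1 - 17 ≡ 1; y = λ·(9 - 1) - 15 ≡ 10. → (1, 10)
4P: (1, 10) + (8, 14). λ = (14 - 10)/(8 - 1) ≡ 4/7 mod 17. 7⁻¹ ≡ 5 (mod 17) since 7·5 = 35 ≡ 1, so λ ≡ 3.
  x = λ² - 1 - 8 = 9 - 9 ≡ 0; y = λ·(1 - 0) - 10 ≡ 10. → (0, 10)
5P: (0, 10) + (8, 14). λ = (14 - 10)/(8 - 0) ≡ 4/8 mod 17. 8⁻¹ ≡ 15 (mod 17) since 8·15 = 120 ≡ 1, so λ ≡ 9.
  x = λ² - 0 - 8 = 81 - 8 ≡ 5; y = λ·(0 - 5) - 10 ≡ 13. → (5, 13)
6P: (5, 13) + (8, 14). λ = (14 - 13)/(8 - 5) ≡ 1/3 mod 17. 3⁻¹ ≡ 6 (mod 17), so λ ≡ 6.
  x = λ² - 5 - 8 = 36 - 13 ≡ 6; y = λ·(5 - 6) - 13 ≡ 15. → (6, 15)
7P: (6, 15) + (8, 14). λ = (14 - 15)/(8 - 6) ≡ 16/2 mod 17. 2⁻¹ ≡ 9 (mod 17) since 2·9 = 18 ≡ 1, so λ ≡ 8.
  x = λ² - 6 - 8 = 64 - 14 ≡ 16; y = λ·(6 - 16) - 15 ≡ 7. → (16, 7)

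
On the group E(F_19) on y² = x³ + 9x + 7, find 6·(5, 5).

(18, 4)

Write Q = (5, 5).
Double-and-add on 6 = (110)₂. Start with Q = (5, 5) for the leading 1-bit.
double: tangent at (5, 5): λ = (3·5² + 9)/(2·5) ≡ 8/10. 10⁻¹ ≡ 2 (mod 19) since 10·2 = 20 ≡ 1, so λ ≡ 8·2 ≡ 16.
  x = λ² - 5 - 5 = 256 - 10 ≡ 18; y = λ·(5 - 18) - 5 ≡ 15. → (18, 15)
add Q: (18, 15) + (5, 5). λ = (5 - 15)/(5 - 18) ≡ 9/6 mod 19. 6⁻¹ ≡ 16 (mod 19) since 6·16 = 96 ≡ 1, so λ ≡ 11.
  x = λ² - 18 - 5 = 121 - 23 ≡ 3; y = λ·(18 - 3) - 15 ≡ 17. → (3, 17)
double: tangent at (3, 17): λ = (3·3² + 9)/(2·17) ≡ 17/15. 15⁻¹ ≡ 14 (mod 19) since 15·14 = 210 ≡ 1, so λ ≡ 17·14 ≡ 10.
  x = λ² - 3 - 3 = 100 - 6 ≡ 18; y = λ·(3 - 18) - 17 ≡ 4. → (18, 4)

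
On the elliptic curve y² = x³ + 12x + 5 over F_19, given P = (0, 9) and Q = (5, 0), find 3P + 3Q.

(15, 11)

First 3P:
Repeated addition: build up to 3P.
2P: tangent at (0, 9): λ = (3·0² + 12)/(2·9) ≡ 12/18. 18⁻¹ ≡ 18 (mod 19) since 18·18 = 324 ≡ 1, so λ ≡ 12·18 ≡ 7.
  x = λ² - 0 - 0 = 49 - 0 ≡ 11; y = λ·(0 - 11) - 9 ≡ 9. → (11, 9)
3P: (11, 9) + (0, 9). λ = (9 - 9)/(0 - 11) ≡ 0/8 mod 19. 8⁻¹ ≡ 12 (mod 19) since 8·12 = 96 ≡ 1, so λ ≡ 0.
  x = λ² - 11 - 0 = 0 - 11 ≡ 8; y = λ·(11 - 8) - 9 ≡ 10. → (8, 10)
3P = (8, 10).
Next 3Q:
Repeated addition: build up to 3Q.
2Q: (5, 0) + (5, 0): same x and y₁ ≡ -y₂, so the sum is 𝒪.
3Q: 𝒪 + (5, 0) = (5, 0) (identity).
3Q = (5, 0).
Finally 3P + 3Q:
(8, 10) + (5, 0). λ = (0 - 10)/(5 - 8) ≡ 9/16 mod 19. 16⁻¹ ≡ 6 (mod 19), so λ ≡ 16.
  x = λ² - 8 - 5 = 256 - 13 ≡ 15; y = λ·(8 - 15) - 10 ≡ 11. → (15, 11)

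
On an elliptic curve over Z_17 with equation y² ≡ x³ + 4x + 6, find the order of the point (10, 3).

2P: tangent at (10, 3): λ = (3·10² + 4)/(2·3) ≡ 15/6. 6⁻¹ ≡ 3 (mod 17), so λ ≡ 15·3 ≡ 11.
  x = λ² - 10 - 10 = 121 - 20 ≡ 16; y = λ·(10 - 16) - 3 ≡ 16. → (16, 16)
3P: (16, 16) + (10, 3). λ = (3 - 16)/(10 - 16) ≡ 4/11 mod 17. 11⁻¹ ≡ 14 (mod 17) since 11·14 = 154 ≡ 1, so λ ≡ 5.
  x = λ² - 16 - 10 = 25 - 26 ≡ 16; y = λ·(16 - 16) - 16 ≡ 1. → (16, 1)
4P: (16, 1) + (10, 3). λ = (3 - 1)/(10 - 16) ≡ 2/11 mod 17. 11⁻¹ ≡ 14 (mod 17), so λ ≡ 11.
  x = λ² - 16 - 10 = 121 - 26 ≡ 10; y = λ·(16 - 10) - 1 ≡ 14. → (10, 14)
5P: (10, 14) + (10, 3): same x and y₁ ≡ -y₂, so the sum is O.
5P = O, so the order is 5.

5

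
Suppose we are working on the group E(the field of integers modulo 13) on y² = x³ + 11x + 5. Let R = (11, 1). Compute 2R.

tangent at (11, 1): λ = (3·11² + 11)/(2·1) ≡ 10/2. 2⁻¹ ≡ 7 (mod 13), so λ ≡ 10·7 ≡ 5.
  x = λ² - 11 - 11 = 25 - 22 ≡ 3; y = λ·(11 - 3) - 1 ≡ 0. → (3, 0)

(3, 0)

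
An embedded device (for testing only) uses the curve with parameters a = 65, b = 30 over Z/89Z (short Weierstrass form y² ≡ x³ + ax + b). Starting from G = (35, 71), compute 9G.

Repeated addition: build up to 9G.
2G: tangent at (35, 71): λ = (3·35² + 65)/(2·71) ≡ 2/53. 53⁻¹ ≡ 42 (mod 89), so λ ≡ 2·42 ≡ 84.
  x = λ² - 35 - 35 = 7056 - 70 ≡ 44; y = λ·(35 - 44) - 71 ≡ 63. → (44, 63)
3G: (44, 63) + (35, 71). λ = (71 - 63)/(35 - 44) ≡ 8/80 mod 89. 80⁻¹ ≡ 79 (mod 89) since 80·79 = 6320 ≡ 1, so λ ≡ 9.
  x = λ² - 44 - 35 = 81 - 79 ≡ 2; y = λ·(44 - 2) - 63 ≡ 48. → (2, 48)
4G: (2, 48) + (35, 71). λ = (71 - 48)/(35 - 2) ≡ 23/33 mod 89. 33⁻¹ ≡ 27 (mod 89) since 33·27 = 891 ≡ 1, so λ ≡ 87.
  x = λ² - 2 - 35 = 7569 - 37 ≡ 56; y = λ·(2 - 56) - 48 ≡ 60. → (56, 60)
5G: (56, 60) + (35, 71). λ = (71 - 60)/(35 - 56) ≡ 11/68 mod 89. 68⁻¹ ≡ 72 (mod 89), so λ ≡ 80.
  x = λ² - 56 - 35 = 6400 - 91 ≡ 79; y = λ·(56 - 79) - 60 ≡ 58. → (79, 58)
6G: (79, 58) + (35, 71). λ = (71 - 58)/(35 - 79) ≡ 13/45 mod 89. 45⁻¹ ≡ 2 (mod 89) since 45·2 = 90 ≡ 1, so λ ≡ 26.
  x = λ² - 79 - 35 = 676 - 114 ≡ 28; y = λ·(79 - 28) - 58 ≡ 22. → (28, 22)
7G: (28, 22) + (35, 71). λ = (71 - 22)/(35 - 28) ≡ 49/7 mod 89. 7⁻¹ ≡ 51 (mod 89), so λ ≡ 7.
  x = λ² - 28 - 35 = 49 - 63 ≡ 75; y = λ·(28 - 75) - 22 ≡ 5. → (75, 5)
8G: (75, 5) + (35, 71). λ = (71 - 5)/(35 - 75) ≡ 66/49 mod 89. 49⁻¹ ≡ 20 (mod 89) since 49·20 = 980 ≡ 1, so λ ≡ 74.
  x = λ² - 75 - 35 = 5476 - 110 ≡ 26; y = λ·(75 - 26) - 5 ≡ 61. → (26, 61)
9G: (26, 61) + (35, 71). λ = (71 - 61)/(35 - 26) ≡ 10/9 mod 89. 9⁻¹ ≡ 10 (mod 89), so λ ≡ 11.
  x = λ² - 26 - 35 = 121 - 61 ≡ 60; y = λ·(26 - 60) - 61 ≡ 10. → (60, 10)

(60, 10)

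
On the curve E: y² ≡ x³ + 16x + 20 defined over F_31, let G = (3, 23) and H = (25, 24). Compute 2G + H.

(8, 3)

First 2G:
Repeated addition: build up to 2G.
2G: tangent at (3, 23): λ = (3·3² + 16)/(2·23) ≡ 12/15. 15⁻¹ ≡ 29 (mod 31), so λ ≡ 12·29 ≡ 7.
  x = λ² - 3 - 3 = 49 - 6 ≡ 12; y = λ·(3 - 12) - 23 ≡ 7. → (12, 7)
2G = (12, 7).
Finally 2G + H:
(12, 7) + (25, 24). λ = (24 - 7)/(25 - 12) ≡ 17/13 mod 31. 13⁻¹ ≡ 12 (mod 31) since 13·12 = 156 ≡ 1, so λ ≡ 18.
  x = λ² - 12 - 25 = 324 - 37 ≡ 8; y = λ·(12 - 8) - 7 ≡ 3. → (8, 3)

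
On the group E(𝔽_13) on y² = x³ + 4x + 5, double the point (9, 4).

(8, 9)

tangent at (9, 4): λ = (3·9² + 4)/(2·4) ≡ 0/8. 8⁻¹ ≡ 5 (mod 13), so λ ≡ 0·5 ≡ 0.
  x = λ² - 9 - 9 = 0 - 18 ≡ 8; y = λ·(9 - 8) - 4 ≡ 9. → (8, 9)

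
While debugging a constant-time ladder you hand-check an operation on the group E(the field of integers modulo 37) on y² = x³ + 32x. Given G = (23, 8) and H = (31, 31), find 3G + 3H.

(12, 22)

First 3G:
Repeated addition: build up to 3G.
2G: tangent at (23, 8): λ = (3·23² + 32)/(2·8) ≡ 28/16. 16⁻¹ ≡ 7 (mod 37) since 16·7 = 112 ≡ 1, so λ ≡ 28·7 ≡ 11.
  x = λ² - 23 - 23 = 121 - 46 ≡ 1; y = λ·(23 - 1) - 8 ≡ 12. → (1, 12)
3G: (1, 12) + (23, 8). λ = (8 - 12)/(23 - 1) ≡ 33/22 mod 37. 22⁻¹ ≡ 32 (mod 37), so λ ≡ 20.
  x = λ² - 1 - 23 = 400 - 24 ≡ 6; y = λ·(1 - 6) - 12 ≡ 36. → (6, 36)
3G = (6, 36).
Next 3H:
Repeated addition: build up to 3H.
2H: tangent at (31, 31): λ = (3·31² + 32)/(2·31) ≡ 29/25. 25⁻¹ ≡ 3 (mod 37), so λ ≡ 29·3 ≡ 13.
  x = λ² - 31 - 31 = 169 - 62 ≡ 33; y = λ·(31 - 33) - 31 ≡ 17. → (33, 17)
3H: (33, 17) + (31, 31). λ = (31 - 17)/(31 - 33) ≡ 14/35 mod 37. 35⁻¹ ≡ 18 (mod 37), so λ ≡ 30.
  x = λ² - 33 - 31 = 900 - 64 ≡ 22; y = λ·(33 - 22) - 17 ≡ 17. → (22, 17)
3H = (22, 17).
Finally 3G + 3H:
(6, 36) + (22, 17). λ = (17 - 36)/(22 - 6) ≡ 18/16 mod 37. 16⁻¹ ≡ 7 (mod 37), so λ ≡ 15.
  x = λ² - 6 - 22 = 225 - 28 ≡ 12; y = λ·(6 - 12) - 36 ≡ 22. → (12, 22)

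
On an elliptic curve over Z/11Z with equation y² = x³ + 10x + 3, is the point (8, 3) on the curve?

no

y² = 3² ≡ 9; x³ + 10x + 3 = 595 ≡ 1 (mod 11). 9 ≠ 1.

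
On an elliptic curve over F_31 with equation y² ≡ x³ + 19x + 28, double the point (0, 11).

tangent at (0, 11): λ = (3·0² + 19)/(2·11) ≡ 19/22. 22⁻¹ ≡ 24 (mod 31) since 22·24 = 528 ≡ 1, so λ ≡ 19·24 ≡ 22.
  x = λ² - 0 - 0 = 484 - 0 ≡ 19; y = λ·(0 - 19) - 11 ≡ 5. → (19, 5)

(19, 5)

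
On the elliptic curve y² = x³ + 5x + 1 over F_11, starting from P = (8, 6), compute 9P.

Repeated addition: build up to 9P.
2P: tangent at (8, 6): λ = (3·8² + 5)/(2·6) ≡ 10/1. 1⁻¹ ≡ 1 (mod 11), so λ ≡ 10·1 ≡ 10.
  x = λ² - 8 - 8 = 100 - 16 ≡ 7; y = λ·(8 - 7) - 6 ≡ 4. → (7, 4)
3P: (7, 4) + (8, 6). λ = (6 - 4)/(8 - 7) ≡ 2/1 mod 11. 1⁻¹ ≡ 1 (mod 11), so λ ≡ 2.
  x = λ² - 7 - 8 = 4 - 15 ≡ 0; y = λ·(7 - 0) - 4 ≡ 10. → (0, 10)
4P: (0, 10) + (8, 6). λ = (6 - 10)/(8 - 0) ≡ 7/8 mod 11. 8⁻¹ ≡ 7 (mod 11), so λ ≡ 5.
  x = λ² - 0 - 8 = 25 - 8 ≡ 6; y = λ·(0 - 6) - 10 ≡ 4. → (6, 4)
5P: (6, 4) + (8, 6). λ = (6 - 4)/(8 - 6) ≡ 2/2 mod 11. 2⁻¹ ≡ 6 (mod 11), so λ ≡ 1.
  x = λ² - 6 - 8 = 1 - 14 ≡ 9; y = λ·(6 - 9) - 4 ≡ 4. → (9, 4)
6P: (9, 4) + (8, 6). λ = (6 - 4)/(8 - 9) ≡ 2/10 mod 11. 10⁻¹ ≡ 10 (mod 11), so λ ≡ 9.
  x = λ² - 9 - 8 = 81 - 17 ≡ 9; y = λ·(9 - 9) - 4 ≡ 7. → (9, 7)
7P: (9, 7) + (8, 6). λ = (6 - 7)/(8 - 9) ≡ 10/10 mod 11. 10⁻¹ ≡ 10 (mod 11) since 10·10 = 100 ≡ 1, so λ ≡ 1.
  x = λ² - 9 - 8 = 1 - 17 ≡ 6; y = λ·(9 - 6) - 7 ≡ 7. → (6, 7)
8P: (6, 7) + (8, 6). λ = (6 - 7)/(8 - 6) ≡ 10/2 mod 11. 2⁻¹ ≡ 6 (mod 11) since 2·6 = 12 ≡ 1, so λ ≡ 5.
  x = λ² - 6 - 8 = 25 - 14 ≡ 0; y = λ·(6 - 0) - 7 ≡ 1. → (0, 1)
9P: (0, 1) + (8, 6). λ = (6 - 1)/(8 - 0) ≡ 5/8 mod 11. 8⁻¹ ≡ 7 (mod 11), so λ ≡ 2.
  x = λ² - 0 - 8 = 4 - 8 ≡ 7; y = λ·(0 - 7) - 1 ≡ 7. → (7, 7)

(7, 7)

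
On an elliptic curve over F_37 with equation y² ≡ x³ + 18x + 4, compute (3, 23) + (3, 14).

The two points share x = 3 and their y-coordinates satisfy 23 + 14 ≡ 0 (mod 37), so they are inverses. Their sum is ∞.

O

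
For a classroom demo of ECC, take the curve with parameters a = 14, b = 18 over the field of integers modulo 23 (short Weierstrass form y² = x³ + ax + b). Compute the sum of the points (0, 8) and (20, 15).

(11, 10)

(0, 8) + (20, 15). λ = (15 - 8)/(20 - 0) ≡ 7/20 mod 23. 20⁻¹ ≡ 15 (mod 23), so λ ≡ 13.
  x = λ² - 0 - 20 = 169 - 20 ≡ 11; y = λ·(0 - 11) - 8 ≡ 10. → (11, 10)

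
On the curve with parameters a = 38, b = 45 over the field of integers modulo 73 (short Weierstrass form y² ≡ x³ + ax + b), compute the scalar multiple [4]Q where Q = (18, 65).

(48, 48)

Double-and-add on 4 = (100)₂. Start with Q = (18, 65) for the leading 1-bit.
double: tangent at (18, 65): λ = (3·18² + 38)/(2·65) ≡ 61/57. 57⁻¹ ≡ 41 (mod 73), so λ ≡ 61·41 ≡ 19.
  x = λ² - 18 - 18 = 361 - 36 ≡ 33; y = λ·(18 - 33) - 65 ≡ 15. → (33, 15)
double: tangent at (33, 15): λ = (3·33² + 38)/(2·15) ≡ 20/30. 30⁻¹ ≡ 56 (mod 73) since 30·56 = 1680 ≡ 1, so λ ≡ 20·56 ≡ 25.
  x = λ² - 33 - 33 = 625 - 66 ≡ 48; y = λ·(33 - 48) - 15 ≡ 48. → (48, 48)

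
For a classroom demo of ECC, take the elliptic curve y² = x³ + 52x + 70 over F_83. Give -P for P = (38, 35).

(38, 48)

-(38, 35) = (38, -35 mod 83) = (38, 48).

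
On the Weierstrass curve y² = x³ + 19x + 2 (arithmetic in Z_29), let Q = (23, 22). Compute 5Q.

(26, 18)

Repeated addition: build up to 5Q.
2Q: tangent at (23, 22): λ = (3·23² + 19)/(2·22) ≡ 11/15. 15⁻¹ ≡ 2 (mod 29) since 15·2 = 30 ≡ 1, so λ ≡ 11·2 ≡ 22.
  x = λ² - 23 - 23 = 484 - 46 ≡ 3; y = λ·(23 - 3) - 22 ≡ 12. → (3, 12)
3Q: (3, 12) + (23, 22). λ = (22 - 12)/(23 - 3) ≡ 10/20 mod 29. 20⁻¹ ≡ 16 (mod 29), so λ ≡ 15.
  x = λ² - 3 - 23 = 225 - 26 ≡ 25; y = λ·(3 - 25) - 12 ≡ 6. → (25, 6)
4Q: (25, 6) + (23, 22). λ = (22 - 6)/(23 - 25) ≡ 16/27 mod 29. 27⁻¹ ≡ 14 (mod 29), so λ ≡ 21.
  x = λ² - 25 - 23 = 441 - 48 ≡ 16; y = λ·(25 - 16) - 6 ≡ 9. → (16, 9)
5Q: (16, 9) + (23, 22). λ = (22 - 9)/(23 - 16) ≡ 13/7 mod 29. 7⁻¹ ≡ 25 (mod 29), so λ ≡ 6.
  x = λ² - 16 - 23 = 36 - 39 ≡ 26; y = λ·(16 - 26) - 9 ≡ 18. → (26, 18)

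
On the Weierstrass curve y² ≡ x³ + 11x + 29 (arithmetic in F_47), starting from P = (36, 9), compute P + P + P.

Repeated addition: build up to 3P.
2P: tangent at (36, 9): λ = (3·36² + 11)/(2·9) ≡ 45/18. 18⁻¹ ≡ 34 (mod 47) since 18·34 = 612 ≡ 1, so λ ≡ 45·34 ≡ 26.
  x = λ² - 36 - 36 = 676 - 72 ≡ 40; y = λ·(36 - 40) - 9 ≡ 28. → (40, 28)
3P: (40, 28) + (36, 9). λ = (9 - 28)/(36 - 40) ≡ 28/43 mod 47. 43⁻¹ ≡ 35 (mod 47), so λ ≡ 40.
  x = λ² - 40 - 36 = 1600 - 76 ≡ 20; y = λ·(40 - 20) - 28 ≡ 20. → (20, 20)

(20, 20)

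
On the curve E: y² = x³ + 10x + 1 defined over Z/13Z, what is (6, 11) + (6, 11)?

tangent at (6, 11): λ = (3·6² + 10)/(2·11) ≡ 1/9. 9⁻¹ ≡ 3 (mod 13), so λ ≡ 1·3 ≡ 3.
  x = λ² - 6 - 6 = 9 - 12 ≡ 10; y = λ·(6 - 10) - 11 ≡ 3. → (10, 3)

(10, 3)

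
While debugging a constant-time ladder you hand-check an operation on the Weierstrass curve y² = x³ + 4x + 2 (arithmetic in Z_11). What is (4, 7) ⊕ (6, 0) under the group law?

(5, 2)

(4, 7) + (6, 0). λ = (0 - 7)/(6 - 4) ≡ 4/2 mod 11. 2⁻¹ ≡ 6 (mod 11), so λ ≡ 2.
  x = λ² - 4 - 6 = 4 - 10 ≡ 5; y = λ·(4 - 5) - 7 ≡ 2. → (5, 2)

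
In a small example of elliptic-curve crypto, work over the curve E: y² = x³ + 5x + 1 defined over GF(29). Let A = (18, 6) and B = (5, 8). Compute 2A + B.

First 2A:
Repeated addition: build up to 2A.
2A: tangent at (18, 6): λ = (3·18² + 5)/(2·6) ≡ 20/12. 12⁻¹ ≡ 17 (mod 29), so λ ≡ 20·17 ≡ 21.
  x = λ² - 18 - 18 = 441 - 36 ≡ 28; y = λ·(18 - 28) - 6 ≡ 16. → (28, 16)
2A = (28, 16).
Finally 2A + B:
(28, 16) + (5, 8). λ = (8 - 16)/(5 - 28) ≡ 21/6 mod 29. 6⁻¹ ≡ 5 (mod 29), so λ ≡ 18.
  x = λ² - 28 - 5 = 324 - 33 ≡ 1; y = λ·(28 - 1) - 16 ≡ 6. → (1, 6)

(1, 6)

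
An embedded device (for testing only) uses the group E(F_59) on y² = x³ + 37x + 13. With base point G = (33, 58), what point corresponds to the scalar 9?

Double-and-add on 9 = (1001)₂. Start with G = (33, 58) for the leading 1-bit.
double: tangent at (33, 58): λ = (3·33² + 37)/(2·58) ≡ 0/57. 57⁻¹ ≡ 29 (mod 59), so λ ≡ 0·29 ≡ 0.
  x = λ² - 33 - 33 = 0 - 66 ≡ 52; y = λ·(33 - 52) - 58 ≡ 1. → (52, 1)
double: tangent at (52, 1): λ = (3·52² + 37)/(2·1) ≡ 7/2. 2⁻¹ ≡ 30 (mod 59), so λ ≡ 7·30 ≡ 33.
  x = λ² - 52 - 52 = 1089 - 104 ≡ 41; y = λ·(52 - 41) - 1 ≡ 8. → (41, 8)
double: tangent at (41, 8): λ = (3·41² + 37)/(2·8) ≡ 6/16. 16⁻¹ ≡ 48 (mod 59), so λ ≡ 6·48 ≡ 52.
  x = λ² - 41 - 41 = 2704 - 82 ≡ 26; y = λ·(41 - 26) - 8 ≡ 5. → (26, 5)
add G: (26, 5) + (33, 58). λ = (58 - 5)/(33 - 26) ≡ 53/7 mod 59. 7⁻¹ ≡ 17 (mod 59), so λ ≡ 16.
  x = λ² - 26 - 33 = 256 - 59 ≡ 20; y = λ·(26 - 20) - 5 ≡ 32. → (20, 32)

(20, 32)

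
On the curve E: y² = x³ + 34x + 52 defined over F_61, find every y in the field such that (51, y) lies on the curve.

x³ + 34x + 52 = 134437 ≡ 54 (mod 61).
54 is a non-residue mod 61; no y exists.

none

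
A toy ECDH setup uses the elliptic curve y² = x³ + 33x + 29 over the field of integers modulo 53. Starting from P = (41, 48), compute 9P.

Double-and-add on 9 = (1001)₂. Start with P = (41, 48) for the leading 1-bit.
double: tangent at (41, 48): λ = (3·41² + 33)/(2·48) ≡ 41/43. 43⁻¹ ≡ 37 (mod 53), so λ ≡ 41·37 ≡ 33.
  x = λ² - 41 - 41 = 1089 - 82 ≡ 0; y = λ·(41 - 0) - 48 ≡ 33. → (0, 33)
double: tangent at (0, 33): λ = (3·0² + 33)/(2·33) ≡ 33/13. 13⁻¹ ≡ 49 (mod 53) since 13·49 = 637 ≡ 1, so λ ≡ 33·49 ≡ 27.
  x = λ² - 0 - 0 = 729 - 0 ≡ 40; y = λ·(0 - 40) - 33 ≡ 0. → (40, 0)
double: (40, 0) + (40, 0): same x and y₁ ≡ -y₂, so the sum is O.
add P: O + (41, 48) = (41, 48) (identity).

(41, 48)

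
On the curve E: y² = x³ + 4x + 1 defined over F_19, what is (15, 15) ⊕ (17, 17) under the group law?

(15, 15) + (17, 17). λ = (17 - 15)/(17 - 15) ≡ 2/2 mod 19. 2⁻¹ ≡ 10 (mod 19), so λ ≡ 1.
  x = λ² - 15 - 17 = 1 - 32 ≡ 7; y = λ·(15 - 7) - 15 ≡ 12. → (7, 12)

(7, 12)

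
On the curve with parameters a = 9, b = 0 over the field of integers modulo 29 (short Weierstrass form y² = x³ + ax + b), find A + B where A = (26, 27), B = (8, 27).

(26, 27) + (8, 27). λ = (27 - 27)/(8 - 26) ≡ 0/11 mod 29. 11⁻¹ ≡ 8 (mod 29), so λ ≡ 0.
  x = λ² - 26 - 8 = 0 - 34 ≡ 24; y = λ·(26 - 24) - 27 ≡ 2. → (24, 2)

(24, 2)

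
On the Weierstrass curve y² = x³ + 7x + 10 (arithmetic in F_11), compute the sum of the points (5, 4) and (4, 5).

(3, 5)

(5, 4) + (4, 5). λ = (5 - 4)/(4 - 5) ≡ 1/10 mod 11. 10⁻¹ ≡ 10 (mod 11) since 10·10 = 100 ≡ 1, so λ ≡ 10.
  x = λ² - 5 - 4 = 100 - 9 ≡ 3; y = λ·(5 - 3) - 4 ≡ 5. → (3, 5)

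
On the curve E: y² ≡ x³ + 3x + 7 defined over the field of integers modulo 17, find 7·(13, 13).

(10, 0)

Write Q = (13, 13).
Double-and-add on 7 = (111)₂. Start with Q = (13, 13) for the leading 1-bit.
double: tangent at (13, 13): λ = (3·13² + 3)/(2·13) ≡ 0/9. 9⁻¹ ≡ 2 (mod 17) since 9·2 = 18 ≡ 1, so λ ≡ 0·2 ≡ 0.
  x = λ² - 13 - 13 = 0 - 26 ≡ 8; y = λ·(13 - 8) - 13 ≡ 4. → (8, 4)
add Q: (8, 4) + (13, 13). λ = (13 - 4)/(13 - 8) ≡ 9/5 mod 17. 5⁻¹ ≡ 7 (mod 17), so λ ≡ 12.
  x = λ² - 8 - 13 = 144 - 21 ≡ 4; y = λ·(8 - 4) - 4 ≡ 10. → (4, 10)
double: tangent at (4, 10): λ = (3·4² + 3)/(2·10) ≡ 0/3. 3⁻¹ ≡ 6 (mod 17), so λ ≡ 0·6 ≡ 0.
  x = λ² - 4 - 4 = 0 - 8 ≡ 9; y = λ·(4 - 9) - 10 ≡ 7. → (9, 7)
add Q: (9, 7) + (13, 13). λ = (13 - 7)/(13 - 9) ≡ 6/4 mod 17. 4⁻¹ ≡ 13 (mod 17) since 4·13 = 52 ≡ 1, so λ ≡ 10.
  x = λ² - 9 - 13 = 100 - 22 ≡ 10; y = λ·(9 - 10) - 7 ≡ 0. → (10, 0)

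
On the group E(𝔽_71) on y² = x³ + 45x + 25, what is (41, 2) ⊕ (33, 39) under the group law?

(41, 2) + (33, 39). λ = (39 - 2)/(33 - 41) ≡ 37/63 mod 71. 63⁻¹ ≡ 62 (mod 71), so λ ≡ 22.
  x = λ² - 41 - 33 = 484 - 74 ≡ 55; y = λ·(41 - 55) - 2 ≡ 45. → (55, 45)

(55, 45)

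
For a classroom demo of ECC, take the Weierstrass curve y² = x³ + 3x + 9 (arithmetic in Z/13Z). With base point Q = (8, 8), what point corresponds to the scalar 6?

(0, 10)

Double-and-add on 6 = (110)₂. Start with Q = (8, 8) for the leading 1-bit.
double: tangent at (8, 8): λ = (3·8² + 3)/(2·8) ≡ 0/3. 3⁻¹ ≡ 9 (mod 13), so λ ≡ 0·9 ≡ 0.
  x = λ² - 8 - 8 = 0 - 16 ≡ 10; y = λ·(8 - 10) - 8 ≡ 5. → (10, 5)
add Q: (10, 5) + (8, 8). λ = (8 - 5)/(8 - 10) ≡ 3/11 mod 13. 11⁻¹ ≡ 6 (mod 13), so λ ≡ 5.
  x = λ² - 10 - 8 = 25 - 18 ≡ 7; y = λ·(10 - 7) - 5 ≡ 10. → (7, 10)
double: tangent at (7, 10): λ = (3·7² + 3)/(2·10) ≡ 7/7. 7⁻¹ ≡ 2 (mod 13), so λ ≡ 7·2 ≡ 1.
  x = λ² - 7 - 7 = 1 - 14 ≡ 0; y = λ·(7 - 0) - 10 ≡ 10. → (0, 10)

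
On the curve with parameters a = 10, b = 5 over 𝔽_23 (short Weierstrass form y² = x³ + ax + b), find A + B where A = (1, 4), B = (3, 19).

(12, 17)

(1, 4) + (3, 19). λ = (19 - 4)/(3 - 1) ≡ 15/2 mod 23. 2⁻¹ ≡ 12 (mod 23), so λ ≡ 19.
  x = λ² - 1 - 3 = 361 - 4 ≡ 12; y = λ·(1 - 12) - 4 ≡ 17. → (12, 17)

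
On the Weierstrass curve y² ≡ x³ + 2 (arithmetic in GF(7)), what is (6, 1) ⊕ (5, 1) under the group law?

(3, 6)

(6, 1) + (5, 1). λ = (1 - 1)/(5 - 6) ≡ 0/6 mod 7. 6⁻¹ ≡ 6 (mod 7), so λ ≡ 0.
  x = λ² - 6 - 5 = 0 - 11 ≡ 3; y = λ·(6 - 3) - 1 ≡ 6. → (3, 6)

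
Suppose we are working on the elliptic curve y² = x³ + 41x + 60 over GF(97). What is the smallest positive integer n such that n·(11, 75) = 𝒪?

3

2P: tangent at (11, 75): λ = (3·11² + 41)/(2·75) ≡ 16/53. 53⁻¹ ≡ 11 (mod 97) since 53·11 = 583 ≡ 1, so λ ≡ 16·11 ≡ 79.
  x = λ² - 11 - 11 = 6241 - 22 ≡ 11; y = λ·(11 - 11) - 75 ≡ 22. → (11, 22)
3P: (11, 22) + (11, 75): same x and y₁ ≡ -y₂, so the sum is 𝒪.
3P = 𝒪, so the order is 3.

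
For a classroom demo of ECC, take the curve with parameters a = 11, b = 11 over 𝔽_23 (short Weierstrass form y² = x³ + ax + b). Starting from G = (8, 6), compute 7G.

(15, 3)

Repeated addition: build up to 7G.
2G: tangent at (8, 6): λ = (3·8² + 11)/(2·6) ≡ 19/12. 12⁻¹ ≡ 2 (mod 23) since 12·2 = 24 ≡ 1, so λ ≡ 19·2 ≡ 15.
  x = λ² - 8 - 8 = 225 - 16 ≡ 2; y = λ·(8 - 2) - 6 ≡ 15. → (2, 15)
3G: (2, 15) + (8, 6). λ = (6 - 15)/(8 - 2) ≡ 14/6 mod 23. 6⁻¹ ≡ 4 (mod 23) since 6·4 = 24 ≡ 1, so λ ≡ 10.
  x = λ² - 2 - 8 = 100 - 10 ≡ 21; y = λ·(2 - 21) - 15 ≡ 2. → (21, 2)
4G: (21, 2) + (8, 6). λ = (6 - 2)/(8 - 21) ≡ 4/10 mod 23. 10⁻¹ ≡ 7 (mod 23), so λ ≡ 5.
  x = λ² - 21 - 8 = 25 - 29 ≡ 19; y = λ·(21 - 19) - 2 ≡ 8. → (19, 8)
5G: (19, 8) + (8, 6). λ = (6 - 8)/(8 - 19) ≡ 21/12 mod 23. 12⁻¹ ≡ 2 (mod 23), so λ ≡ 19.
  x = λ² - 19 - 8 = 361 - 27 ≡ 12; y = λ·(19 - 12) - 8 ≡ 10. → (12, 10)
6G: (12, 10) + (8, 6). λ = (6 - 10)/(8 - 12) ≡ 19/19 mod 23. 19⁻¹ ≡ 17 (mod 23), so λ ≡ 1.
  x = λ² - 12 - 8 = 1 - 20 ≡ 4; y = λ·(12 - 4) - 10 ≡ 21. → (4, 21)
7G: (4, 21) + (8, 6). λ = (6 - 21)/(8 - 4) ≡ 8/4 mod 23. 4⁻¹ ≡ 6 (mod 23) since 4·6 = 24 ≡ 1, so λ ≡ 2.
  x = λ² - 4 - 8 = 4 - 12 ≡ 15; y = λ·(4 - 15) - 21 ≡ 3. → (15, 3)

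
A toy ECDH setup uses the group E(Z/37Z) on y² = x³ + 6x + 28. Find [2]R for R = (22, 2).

tangent at (22, 2): λ = (3·22² + 6)/(2·2) ≡ 15/4. 4⁻¹ ≡ 28 (mod 37), so λ ≡ 15·28 ≡ 13.
  x = λ² - 22 - 22 = 169 - 44 ≡ 14; y = λ·(22 - 14) - 2 ≡ 28. → (14, 28)

(14, 28)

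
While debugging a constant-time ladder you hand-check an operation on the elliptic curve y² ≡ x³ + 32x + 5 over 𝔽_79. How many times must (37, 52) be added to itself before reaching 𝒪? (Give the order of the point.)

2P: tangent at (37, 52): λ = (3·37² + 32)/(2·52) ≡ 31/25. 25⁻¹ ≡ 19 (mod 79), so λ ≡ 31·19 ≡ 36.
  x = λ² - 37 - 37 = 1296 - 74 ≡ 37; y = λ·(37 - 37) - 52 ≡ 27. → (37, 27)
3P: (37, 27) + (37, 52): same x and y₁ ≡ -y₂, so the sum is 𝒪.
3P = 𝒪, so the order is 3.

3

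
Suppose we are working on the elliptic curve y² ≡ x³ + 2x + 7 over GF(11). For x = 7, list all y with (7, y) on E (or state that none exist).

1, 10

x³ + 2x + 7 = 364 ≡ 1 (mod 11).
Square roots of 1 mod 11: 1 and 10 (since 1² = 1 ≡ 1).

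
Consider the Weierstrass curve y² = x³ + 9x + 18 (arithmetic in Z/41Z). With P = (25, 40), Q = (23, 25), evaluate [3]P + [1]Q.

(6, 1)

First 3P:
Repeated addition: build up to 3P.
2P: tangent at (25, 40): λ = (3·25² + 9)/(2·40) ≡ 39/39. 39⁻¹ ≡ 20 (mod 41), so λ ≡ 39·20 ≡ 1.
  x = λ² - 25 - 25 = 1 - 50 ≡ 33; y = λ·(25 - 33) - 40 ≡ 34. → (33, 34)
3P: (33, 34) + (25, 40). λ = (40 - 34)/(25 - 33) ≡ 6/33 mod 41. 33⁻¹ ≡ 5 (mod 41) since 33·5 = 165 ≡ 1, so λ ≡ 30.
  x = λ² - 33 - 25 = 900 - 58 ≡ 22; y = λ·(33 - 22) - 34 ≡ 9. → (22, 9)
3P = (22, 9).
Finally 3P + Q:
(22, 9) + (23, 25). λ = (25 - 9)/(23 - 22) ≡ 16/1 mod 41. 1⁻¹ ≡ 1 (mod 41) since 1·1 = 1 ≡ 1, so λ ≡ 16.
  x = λ² - 22 - 23 = 256 - 45 ≡ 6; y = λ·(22 - 6) - 9 ≡ 1. → (6, 1)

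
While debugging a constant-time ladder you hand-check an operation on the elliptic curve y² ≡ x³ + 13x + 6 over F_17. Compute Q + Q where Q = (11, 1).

tangent at (11, 1): λ = (3·11² + 13)/(2·1) ≡ 2/2. 2⁻¹ ≡ 9 (mod 17), so λ ≡ 2·9 ≡ 1.
  x = λ² - 11 - 11 = 1 - 22 ≡ 13; y = λ·(11 - 13) - 1 ≡ 14. → (13, 14)

(13, 14)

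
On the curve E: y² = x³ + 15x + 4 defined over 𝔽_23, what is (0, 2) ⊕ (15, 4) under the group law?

(21, 9)

(0, 2) + (15, 4). λ = (4 - 2)/(15 - 0) ≡ 2/15 mod 23. 15⁻¹ ≡ 20 (mod 23) since 15·20 = 300 ≡ 1, so λ ≡ 17.
  x = λ² - 0 - 15 = 289 - 15 ≡ 21; y = λ·(0 - 21) - 2 ≡ 9. → (21, 9)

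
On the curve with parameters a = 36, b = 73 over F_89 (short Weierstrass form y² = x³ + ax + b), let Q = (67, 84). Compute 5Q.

(71, 1)

Double-and-add on 5 = (101)₂. Start with Q = (67, 84) for the leading 1-bit.
double: tangent at (67, 84): λ = (3·67² + 36)/(2·84) ≡ 64/79. 79⁻¹ ≡ 80 (mod 89) since 79·80 = 6320 ≡ 1, so λ ≡ 64·80 ≡ 47.
  x = λ² - 67 - 67 = 2209 - 134 ≡ 28; y = λ·(67 - 28) - 84 ≡ 58. → (28, 58)
double: tangent at (28, 58): λ = (3·28² + 36)/(2·58) ≡ 74/27. 27⁻¹ ≡ 33 (mod 89), so λ ≡ 74·33 ≡ 39.
  x = λ² - 28 - 28 = 1521 - 56 ≡ 41; y = λ·(28 - 41) - 58 ≡ 58. → (41, 58)
add Q: (41, 58) + (67, 84). λ = (84 - 58)/(67 - 41) ≡ 26/26 mod 89. 26⁻¹ ≡ 24 (mod 89), so λ ≡ 1.
  x = λ² - 41 - 67 = 1 - 108 ≡ 71; y = λ·(41 - 71) - 58 ≡ 1. → (71, 1)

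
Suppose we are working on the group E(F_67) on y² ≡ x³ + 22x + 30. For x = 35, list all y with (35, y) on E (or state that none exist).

none

x³ + 22x + 30 = 43675 ≡ 58 (mod 67).
58 is a non-residue mod 67; no y exists.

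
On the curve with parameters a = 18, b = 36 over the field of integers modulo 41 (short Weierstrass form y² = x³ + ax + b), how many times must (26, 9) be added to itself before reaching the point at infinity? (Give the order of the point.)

2P: tangent at (26, 9): λ = (3·26² + 18)/(2·9) ≡ 37/18. 18⁻¹ ≡ 16 (mod 41) since 18·16 = 288 ≡ 1, so λ ≡ 37·16 ≡ 18.
  x = λ² - 26 - 26 = 324 - 52 ≡ 26; y = λ·(26 - 26) - 9 ≡ 32. → (26, 32)
3P: (26, 32) + (26, 9): same x and y₁ ≡ -y₂, so the sum is the point at infinity.
3P = the point at infinity, so the order is 3.

3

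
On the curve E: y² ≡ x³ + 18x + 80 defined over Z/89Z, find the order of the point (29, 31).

2P: tangent at (29, 31): λ = (3·29² + 18)/(2·31) ≡ 49/62. 62⁻¹ ≡ 56 (mod 89), so λ ≡ 49·56 ≡ 74.
  x = λ² - 29 - 29 = 5476 - 58 ≡ 78; y = λ·(29 - 78) - 31 ≡ 81. → (78, 81)
3P: (78, 81) + (29, 31). λ = (31 - 81)/(29 - 78) ≡ 39/40 mod 89. 40⁻¹ ≡ 69 (mod 89) since 40·69 = 2760 ≡ 1, so λ ≡ 21.
  x = λ² - 78 - 29 = 441 - 107 ≡ 67; y = λ·(78 - 67) - 81 ≡ 61. → (67, 61)
4P: (67, 61) + (29, 31). λ = (31 - 61)/(29 - 67) ≡ 59/51 mod 89. 51⁻¹ ≡ 7 (mod 89) since 51·7 = 357 ≡ 1, so λ ≡ 57.
  x = λ² - 67 - 29 = 3249 - 96 ≡ 38; y = λ·(67 - 38) - 61 ≡ 79. → (38, 79)
5P: (38, 79) + (29, 31). λ = (31 - 79)/(29 - 38) ≡ 41/80 mod 89. 80⁻¹ ≡ 79 (mod 89), so λ ≡ 35.
  x = λ² - 38 - 29 = 1225 - 67 ≡ 1; y = λ·(38 - 1) - 79 ≡ 59. → (1, 59)
6P: (1, 59) + (29, 31). λ = (31 - 59)/(29 - 1) ≡ 61/28 mod 89. 28⁻¹ ≡ 35 (mod 89) since 28·35 = 980 ≡ 1, so λ ≡ 88.
  x = λ² - 1 - 29 = 7744 - 30 ≡ 60; y = λ·(1 - 60) - 59 ≡ 0. → (60, 0)
7P: (60, 0) + (29, 31). λ = (31 - 0)/(29 - 60) ≡ 31/58 mod 89. 58⁻¹ ≡ 66 (mod 89), so λ ≡ 88.
  x = λ² - 60 - 29 = 7744 - 89 ≡ 1; y = λ·(60 - 1) - 0 ≡ 30. → (1, 30)
8P: (1, 30) + (29, 31). λ = (31 - 30)/(29 - 1) ≡ 1/28 mod 89. 28⁻¹ ≡ 35 (mod 89) since 28·35 = 980 ≡ 1, so λ ≡ 35.
  x = λ² - 1 - 29 = 1225 - 30 ≡ 38; y = λ·(1 - 38) - 30 ≡ 10. → (38, 10)
9P: (38, 10) + (29, 31). λ = (31 - 10)/(29 - 38) ≡ 21/80 mod 89. 80⁻¹ ≡ 79 (mod 89), so λ ≡ 57.
  x = λ² - 38 - 29 = 3249 - 67 ≡ 67; y = λ·(38 - 67) - 10 ≡ 28. → (67, 28)
10P: (67, 28) + (29, 31). λ = (31 - 28)/(29 - 67) ≡ 3/51 mod 89. 51⁻¹ ≡ 7 (mod 89), so λ ≡ 21.
  x = λ² - 67 - 29 = 441 - 96 ≡ 78; y = λ·(67 - 78) - 28 ≡ 8. → (78, 8)
11P: (78, 8) + (29, 31). λ = (31 - 8)/(29 - 78) ≡ 23/40 mod 89. 40⁻¹ ≡ 69 (mod 89) since 40·69 = 2760 ≡ 1, so λ ≡ 74.
  x = λ² - 78 - 29 = 5476 - 107 ≡ 29; y = λ·(78 - 29) - 8 ≡ 58. → (29, 58)
12P: (29, 58) + (29, 31): same x and y₁ ≡ -y₂, so the sum is 𝒪.
12P = 𝒪, so the order is 12.

12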